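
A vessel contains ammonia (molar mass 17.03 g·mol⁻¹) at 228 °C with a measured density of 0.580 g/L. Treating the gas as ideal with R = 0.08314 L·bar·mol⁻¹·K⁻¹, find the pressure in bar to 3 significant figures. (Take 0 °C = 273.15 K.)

ρ = PM/(RT) ⇒ P = ρRT/M = (0.580 × 0.08314 × 501.1) / 17.03

P ≈ 1.42 bar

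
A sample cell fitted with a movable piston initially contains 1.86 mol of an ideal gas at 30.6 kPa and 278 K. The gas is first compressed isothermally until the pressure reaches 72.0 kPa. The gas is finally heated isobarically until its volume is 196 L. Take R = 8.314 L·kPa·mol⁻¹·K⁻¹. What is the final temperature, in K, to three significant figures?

From PV = nRT: V₁ = nRT₁/P₁ = 140.5 L.
T constant ⇒ Boyle's law P V = const: T₂ = T₁; V₂ = V₁·(P₁/P₂) = 59.71 L.
Isobaric, so V/T is constant: P₃ = P₂; T₃ = T₂·(V₃/V₂) = 912.6 K.

T₃ ≈ 913 K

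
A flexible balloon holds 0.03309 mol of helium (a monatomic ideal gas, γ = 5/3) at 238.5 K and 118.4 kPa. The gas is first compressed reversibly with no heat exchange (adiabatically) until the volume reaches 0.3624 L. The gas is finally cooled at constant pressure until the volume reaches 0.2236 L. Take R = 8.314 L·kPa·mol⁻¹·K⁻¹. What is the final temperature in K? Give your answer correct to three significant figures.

From PV = nRT: V₁ = nRT₁/P₁ = 0.5542 L.
Reversible adiabatic, γ = 5/3: T₂ = T₁·(V₁/V₂)^(γ−1) = 316.6 K; P₂ = P₁·(V₁/V₂)^γ = 240.3 kPa.
P constant ⇒ V ∝ T: P₃ = P₂; T₃ = T₂·(V₃/V₂) = 195.3 K.

T₃ ≈ 195 K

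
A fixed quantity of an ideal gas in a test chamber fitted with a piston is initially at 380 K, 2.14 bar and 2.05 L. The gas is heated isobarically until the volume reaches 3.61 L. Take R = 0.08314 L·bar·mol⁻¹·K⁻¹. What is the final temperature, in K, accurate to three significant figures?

T₂ ≈ 669 K

Isobaric, so V/T is constant: P₂ = P₁; T₂ = T₁·(V₂/V₁) = 669.2 K.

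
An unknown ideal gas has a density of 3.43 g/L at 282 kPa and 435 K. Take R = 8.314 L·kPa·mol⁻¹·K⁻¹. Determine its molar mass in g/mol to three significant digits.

M ≈ 44.0 g/mol

ρ = PM/(RT) ⇒ M = ρRT/P = (3.43 × 8.314 × 435.0) / 282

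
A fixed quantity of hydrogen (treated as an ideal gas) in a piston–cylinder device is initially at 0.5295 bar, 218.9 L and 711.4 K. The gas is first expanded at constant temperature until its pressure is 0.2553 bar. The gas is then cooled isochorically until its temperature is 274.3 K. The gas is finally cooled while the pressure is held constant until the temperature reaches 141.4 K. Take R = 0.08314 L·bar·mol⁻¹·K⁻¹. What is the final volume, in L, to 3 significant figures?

V₄ ≈ 234 L

T constant ⇒ Boyle's law P V = const: T₂ = T₁; V₂ = V₁·(P₁/P₂) = 454.0 L.
Isochoric, so P/T is constant: V₃ = V₂; P₃ = P₂·(T₃/T₂) = 0.09844 bar.
Isobaric, so V/T is constant: P₄ = P₃; V₄ = V₃·(T₄/T₃) = 234.0 L.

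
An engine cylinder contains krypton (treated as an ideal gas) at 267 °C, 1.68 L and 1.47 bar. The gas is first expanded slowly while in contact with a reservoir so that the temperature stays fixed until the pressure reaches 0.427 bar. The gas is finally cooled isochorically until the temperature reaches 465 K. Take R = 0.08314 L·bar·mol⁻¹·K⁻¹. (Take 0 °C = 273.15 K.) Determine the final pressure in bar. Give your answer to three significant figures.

Convert: T₁ = 540.1 K.
Isothermal, so P V is constant: T₂ = T₁; V₂ = V₁·(P₁/P₂) = 5.784 L.
V constant ⇒ P ∝ T: V₃ = V₂; P₃ = P₂·(T₃/T₂) = 0.3676 bar.

P₃ ≈ 0.368 bar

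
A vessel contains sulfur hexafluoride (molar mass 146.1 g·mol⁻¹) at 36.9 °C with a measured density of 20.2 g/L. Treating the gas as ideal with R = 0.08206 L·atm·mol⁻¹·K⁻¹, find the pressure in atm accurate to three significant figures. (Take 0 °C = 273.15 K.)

P ≈ 3.52 atm

ρ = PM/(RT) ⇒ P = ρRT/M = (20.2 × 0.08206 × 310.0) / 146.1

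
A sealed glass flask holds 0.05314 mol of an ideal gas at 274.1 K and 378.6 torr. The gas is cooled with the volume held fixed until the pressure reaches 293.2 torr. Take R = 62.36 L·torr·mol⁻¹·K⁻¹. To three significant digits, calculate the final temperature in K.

T₂ ≈ 212 K

From PV = nRT: V₁ = nRT₁/P₁ = 2.399 L.
V constant ⇒ P ∝ T: V₂ = V₁; T₂ = T₁·(P₂/P₁) = 212.3 K.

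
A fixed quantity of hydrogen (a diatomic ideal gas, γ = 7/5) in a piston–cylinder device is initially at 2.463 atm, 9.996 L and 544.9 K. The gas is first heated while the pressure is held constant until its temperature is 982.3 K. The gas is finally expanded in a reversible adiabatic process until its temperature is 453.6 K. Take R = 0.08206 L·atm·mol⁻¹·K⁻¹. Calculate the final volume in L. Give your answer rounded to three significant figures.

V₃ ≈ 124 L

Isobaric, so V/T is constant: P₂ = P₁; V₂ = V₁·(T₂/T₁) = 18.02 L.
Adiabatic (γ = 7/5), T V^(γ−1) and P V^γ constant: P₃ = P₂·(T₃/T₂)^(γ/(γ−1)) = 0.1648 atm; V₃ = V₂·(T₂/T₃)^(1/(γ−1)) = 124.4 L.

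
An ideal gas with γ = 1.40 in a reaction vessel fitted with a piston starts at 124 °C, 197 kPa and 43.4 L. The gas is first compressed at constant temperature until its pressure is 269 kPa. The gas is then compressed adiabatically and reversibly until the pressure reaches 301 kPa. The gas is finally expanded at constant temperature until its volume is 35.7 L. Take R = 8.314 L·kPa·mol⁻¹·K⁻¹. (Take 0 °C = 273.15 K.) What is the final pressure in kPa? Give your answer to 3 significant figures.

P₄ ≈ 247 kPa

Convert: T₁ = 397.1 K.
Isothermal, so P V is constant: T₂ = T₁; V₂ = V₁·(P₁/P₂) = 31.78 L.
Adiabatic (γ = 1.40), T V^(γ−1) and P V^γ constant: T₃ = T₂·(P₃/P₂)^((γ−1)/γ) = 410.1 K; V₃ = V₂·(P₂/P₃)^(1/γ) = 29.33 L.
T constant ⇒ Boyle's law P V = const: T₄ = T₃; P₄ = P₃·(V₃/V₄) = 247.3 kPa.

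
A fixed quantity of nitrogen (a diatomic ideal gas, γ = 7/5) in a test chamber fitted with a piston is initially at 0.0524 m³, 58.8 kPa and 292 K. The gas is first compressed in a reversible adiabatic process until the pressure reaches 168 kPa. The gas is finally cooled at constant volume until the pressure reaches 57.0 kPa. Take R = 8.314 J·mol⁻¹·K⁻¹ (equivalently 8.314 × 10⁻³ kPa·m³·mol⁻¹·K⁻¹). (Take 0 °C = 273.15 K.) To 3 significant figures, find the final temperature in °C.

T₃ ≈ -139 °C

Adiabatic (γ = 7/5), T V^(γ−1) and P V^γ constant: T₂ = T₁·(P₂/P₁)^((γ−1)/γ) = 394.1 K; V₂ = V₁·(P₁/P₂)^(1/γ) = 0.02476 m³.
Isochoric, so P/T is constant: V₃ = V₂; T₃ = T₂·(P₃/P₂) = 133.7 K.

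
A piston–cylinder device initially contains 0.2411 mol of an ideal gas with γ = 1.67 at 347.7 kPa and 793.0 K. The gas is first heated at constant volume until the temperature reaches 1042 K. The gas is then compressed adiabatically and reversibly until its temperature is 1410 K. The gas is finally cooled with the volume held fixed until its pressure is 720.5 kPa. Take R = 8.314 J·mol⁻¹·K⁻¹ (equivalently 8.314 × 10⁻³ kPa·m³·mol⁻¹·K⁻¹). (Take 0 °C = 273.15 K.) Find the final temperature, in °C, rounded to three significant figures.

From PV = nRT: V₁ = nRT₁/P₁ = 0.004572 m³.
Isochoric, so P/T is constant: V₂ = V₁; P₂ = P₁·(T₂/T₁) = 456.9 kPa.
Reversible adiabatic, γ = 1.67: P₃ = P₂·(T₃/T₂)^(γ/(γ−1)) = 971.0 kPa; V₃ = V₂·(T₂/T₃)^(1/(γ−1)) = 0.002911 m³.
Isochoric, so P/T is constant: V₄ = V₃; T₄ = T₃·(P₄/P₃) = 1046 K.

T₄ ≈ 773 °C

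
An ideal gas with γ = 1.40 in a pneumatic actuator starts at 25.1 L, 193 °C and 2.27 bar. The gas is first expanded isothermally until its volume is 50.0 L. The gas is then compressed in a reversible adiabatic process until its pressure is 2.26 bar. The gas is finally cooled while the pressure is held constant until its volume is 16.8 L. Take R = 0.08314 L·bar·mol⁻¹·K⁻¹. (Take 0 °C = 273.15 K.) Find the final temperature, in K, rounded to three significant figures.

Convert: T₁ = 466.1 K.
T constant ⇒ Boyle's law P V = const: T₂ = T₁; P₂ = P₁·(V₁/V₂) = 1.140 bar.
Adiabatic (γ = 1.40), T V^(γ−1) and P V^γ constant: T₃ = T₂·(P₃/P₂)^((γ−1)/γ) = 566.9 K; V₃ = V₂·(P₂/P₃)^(1/γ) = 30.66 L.
Isobaric, so V/T is constant: P₄ = P₃; T₄ = T₃·(V₄/V₃) = 310.6 K.

T₄ ≈ 311 K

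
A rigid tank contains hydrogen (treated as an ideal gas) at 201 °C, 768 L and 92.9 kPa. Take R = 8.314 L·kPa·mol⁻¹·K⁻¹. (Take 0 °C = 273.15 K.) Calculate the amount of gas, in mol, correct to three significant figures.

n ≈ 18.1 mol

Convert: T = 474.15 K.
PV = nRT ⇒ n = PV/(RT) = (92.9 × 768) / (8.314 × 474.15)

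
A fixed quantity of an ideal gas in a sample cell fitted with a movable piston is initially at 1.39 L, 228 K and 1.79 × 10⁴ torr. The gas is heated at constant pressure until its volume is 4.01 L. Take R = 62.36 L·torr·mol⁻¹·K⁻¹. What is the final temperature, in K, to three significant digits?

T₂ ≈ 658 K

P constant ⇒ V ∝ T: P₂ = P₁; T₂ = T₁·(V₂/V₁) = 657.8 K.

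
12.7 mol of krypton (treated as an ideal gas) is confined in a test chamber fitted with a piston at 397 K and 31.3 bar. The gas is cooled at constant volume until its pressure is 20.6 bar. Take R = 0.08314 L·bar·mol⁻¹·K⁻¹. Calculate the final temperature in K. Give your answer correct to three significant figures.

T₂ ≈ 261 K

From PV = nRT: V₁ = nRT₁/P₁ = 13.39 L.
Isochoric, so P/T is constant: V₂ = V₁; T₂ = T₁·(P₂/P₁) = 261.3 K.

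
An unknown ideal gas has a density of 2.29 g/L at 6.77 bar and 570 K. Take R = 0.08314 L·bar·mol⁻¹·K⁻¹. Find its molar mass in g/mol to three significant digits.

M ≈ 16.0 g/mol

ρ = PM/(RT) ⇒ M = ρRT/P = (2.29 × 0.08314 × 570.0) / 6.77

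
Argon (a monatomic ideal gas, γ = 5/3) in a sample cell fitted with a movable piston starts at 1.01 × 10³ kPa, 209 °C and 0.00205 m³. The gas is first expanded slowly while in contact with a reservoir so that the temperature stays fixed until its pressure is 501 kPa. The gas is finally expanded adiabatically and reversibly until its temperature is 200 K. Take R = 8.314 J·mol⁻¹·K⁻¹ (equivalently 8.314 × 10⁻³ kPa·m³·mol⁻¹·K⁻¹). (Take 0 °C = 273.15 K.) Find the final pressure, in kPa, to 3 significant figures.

P₃ ≈ 55.5 kPa

Convert: T₁ = 482.1 K.
T constant ⇒ Boyle's law P V = const: T₂ = T₁; V₂ = V₁·(P₁/P₂) = 0.004133 m³.
Reversible adiabatic, γ = 5/3: P₃ = P₂·(T₃/T₂)^(γ/(γ−1)) = 55.52 kPa; V₃ = V₂·(T₂/T₃)^(1/(γ−1)) = 0.01547 m³.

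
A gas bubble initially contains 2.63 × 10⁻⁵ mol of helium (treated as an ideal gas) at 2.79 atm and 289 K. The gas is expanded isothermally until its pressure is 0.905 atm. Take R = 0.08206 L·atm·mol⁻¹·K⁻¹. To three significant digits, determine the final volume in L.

V₂ ≈ 0.000689 L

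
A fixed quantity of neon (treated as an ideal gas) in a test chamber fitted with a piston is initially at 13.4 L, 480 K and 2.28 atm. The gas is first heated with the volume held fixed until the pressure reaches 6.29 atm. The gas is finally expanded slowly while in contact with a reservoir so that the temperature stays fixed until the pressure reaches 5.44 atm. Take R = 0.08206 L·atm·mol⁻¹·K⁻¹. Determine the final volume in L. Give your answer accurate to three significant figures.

Isochoric, so P/T is constant: V₂ = V₁; T₂ = T₁·(P₂/P₁) = 1324 K.
T constant ⇒ Boyle's law P V = const: T₃ = T₂; V₃ = V₂·(P₂/P₃) = 15.49 L.

V₃ ≈ 15.5 L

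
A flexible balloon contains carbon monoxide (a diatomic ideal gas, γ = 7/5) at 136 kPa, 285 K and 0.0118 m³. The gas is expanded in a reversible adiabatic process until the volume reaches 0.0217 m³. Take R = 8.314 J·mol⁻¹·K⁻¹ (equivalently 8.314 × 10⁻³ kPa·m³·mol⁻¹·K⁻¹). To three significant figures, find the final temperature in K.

T₂ ≈ 223 K

Adiabatic (γ = 7/5), T V^(γ−1) and P V^γ constant: T₂ = T₁·(V₁/V₂)^(γ−1) = 223.4 K; P₂ = P₁·(V₁/V₂)^γ = 57.96 kPa.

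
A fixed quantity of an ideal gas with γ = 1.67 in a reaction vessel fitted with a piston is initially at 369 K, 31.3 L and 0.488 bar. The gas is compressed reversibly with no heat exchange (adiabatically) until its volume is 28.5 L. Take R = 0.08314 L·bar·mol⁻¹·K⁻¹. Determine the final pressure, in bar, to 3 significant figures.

Reversible adiabatic, γ = 1.67: T₂ = T₁·(V₁/V₂)^(γ−1) = 392.9 K; P₂ = P₁·(V₁/V₂)^γ = 0.5707 bar.

P₂ ≈ 0.571 bar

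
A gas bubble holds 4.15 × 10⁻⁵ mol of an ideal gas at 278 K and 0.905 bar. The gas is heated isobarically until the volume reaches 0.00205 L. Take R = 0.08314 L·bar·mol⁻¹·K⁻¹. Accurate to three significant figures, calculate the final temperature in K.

From PV = nRT: V₁ = nRT₁/P₁ = 0.001060 L.
P constant ⇒ V ∝ T: P₂ = P₁; T₂ = T₁·(V₂/V₁) = 537.7 K.

T₂ ≈ 538 K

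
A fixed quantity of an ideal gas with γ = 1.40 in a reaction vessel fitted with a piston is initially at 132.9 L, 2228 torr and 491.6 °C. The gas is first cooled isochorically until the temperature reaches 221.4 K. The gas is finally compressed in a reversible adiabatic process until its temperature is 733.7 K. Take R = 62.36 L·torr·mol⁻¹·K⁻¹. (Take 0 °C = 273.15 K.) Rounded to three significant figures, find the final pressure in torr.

Convert: T₁ = 764.8 K.
Isochoric, so P/T is constant: V₂ = V₁; P₂ = P₁·(T₂/T₁) = 645.0 torr.
Adiabatic (γ = 1.40), T V^(γ−1) and P V^γ constant: P₃ = P₂·(T₃/T₂)^(γ/(γ−1)) = 4.273e+04 torr; V₃ = V₂·(T₂/T₃)^(1/(γ−1)) = 6.648 L.

P₃ ≈ 4.27e+04 torr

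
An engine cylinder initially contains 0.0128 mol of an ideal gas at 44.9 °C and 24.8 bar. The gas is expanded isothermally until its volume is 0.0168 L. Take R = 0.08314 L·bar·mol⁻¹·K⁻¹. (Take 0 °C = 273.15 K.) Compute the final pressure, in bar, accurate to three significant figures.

P₂ ≈ 20.1 bar

Convert: T₁ = 318.0 K.
From PV = nRT: V₁ = nRT₁/P₁ = 0.01365 L.
Isothermal, so P V is constant: T₂ = T₁; P₂ = P₁·(V₁/V₂) = 20.15 bar.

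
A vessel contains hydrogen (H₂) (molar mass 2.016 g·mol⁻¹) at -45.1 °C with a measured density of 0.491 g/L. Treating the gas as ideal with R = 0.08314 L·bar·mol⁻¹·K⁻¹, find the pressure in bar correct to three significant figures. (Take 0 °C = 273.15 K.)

ρ = PM/(RT) ⇒ P = ρRT/M = (0.491 × 0.08314 × 228.0) / 2.016

P ≈ 4.62 bar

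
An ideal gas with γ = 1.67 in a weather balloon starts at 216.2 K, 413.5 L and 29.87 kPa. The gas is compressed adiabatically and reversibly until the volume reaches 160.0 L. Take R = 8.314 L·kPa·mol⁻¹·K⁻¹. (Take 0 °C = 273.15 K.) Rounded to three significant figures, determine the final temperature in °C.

Reversible adiabatic, γ = 1.67: T₂ = T₁·(V₁/V₂)^(γ−1) = 408.4 K; P₂ = P₁·(V₁/V₂)^γ = 145.8 kPa.

T₂ ≈ 135 °C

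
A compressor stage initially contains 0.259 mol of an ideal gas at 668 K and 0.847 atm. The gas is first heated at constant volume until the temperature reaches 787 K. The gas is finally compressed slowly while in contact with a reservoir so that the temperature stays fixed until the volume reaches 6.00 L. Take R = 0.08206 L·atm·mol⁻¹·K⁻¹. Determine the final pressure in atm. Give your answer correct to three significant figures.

From PV = nRT: V₁ = nRT₁/P₁ = 16.76 L.
V constant ⇒ P ∝ T: V₂ = V₁; P₂ = P₁·(T₂/T₁) = 0.9979 atm.
T constant ⇒ Boyle's law P V = const: T₃ = T₂; P₃ = P₂·(V₂/V₃) = 2.788 atm.

P₃ ≈ 2.79 atm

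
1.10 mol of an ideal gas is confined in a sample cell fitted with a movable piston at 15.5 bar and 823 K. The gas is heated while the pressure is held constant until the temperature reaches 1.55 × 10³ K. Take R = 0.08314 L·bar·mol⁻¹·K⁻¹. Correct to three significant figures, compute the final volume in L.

From PV = nRT: V₁ = nRT₁/P₁ = 4.856 L.
Isobaric, so V/T is constant: P₂ = P₁; V₂ = V₁·(T₂/T₁) = 9.145 L.

V₂ ≈ 9.15 L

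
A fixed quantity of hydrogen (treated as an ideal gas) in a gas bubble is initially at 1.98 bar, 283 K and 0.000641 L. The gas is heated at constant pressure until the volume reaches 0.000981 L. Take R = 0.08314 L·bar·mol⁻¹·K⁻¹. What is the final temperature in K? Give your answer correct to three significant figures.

Isobaric, so V/T is constant: P₂ = P₁; T₂ = T₁·(V₂/V₁) = 433.1 K.

T₂ ≈ 433 K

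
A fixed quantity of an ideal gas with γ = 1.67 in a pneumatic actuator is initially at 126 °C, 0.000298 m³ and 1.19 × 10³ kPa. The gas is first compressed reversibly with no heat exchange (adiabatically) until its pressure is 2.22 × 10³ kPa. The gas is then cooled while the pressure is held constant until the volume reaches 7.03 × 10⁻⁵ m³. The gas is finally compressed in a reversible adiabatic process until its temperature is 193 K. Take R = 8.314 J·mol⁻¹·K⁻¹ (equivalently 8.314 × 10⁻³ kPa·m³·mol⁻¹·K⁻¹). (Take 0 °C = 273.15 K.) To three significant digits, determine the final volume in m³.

V₄ ≈ 6.11e-05 m³

Convert: T₁ = 399.1 K.
Reversible adiabatic, γ = 1.67: T₂ = T₁·(P₂/P₁)^((γ−1)/γ) = 512.6 K; V₂ = V₁·(P₁/P₂)^(1/γ) = 0.0002051 m³.
Isobaric, so V/T is constant: P₃ = P₂; T₃ = T₂·(V₃/V₂) = 175.7 K.
Reversible adiabatic, γ = 1.67: P₄ = P₃·(T₄/T₃)^(γ/(γ−1)) = 2807 kPa; V₄ = V₃·(T₃/T₄)^(1/(γ−1)) = 6.109e-05 m³.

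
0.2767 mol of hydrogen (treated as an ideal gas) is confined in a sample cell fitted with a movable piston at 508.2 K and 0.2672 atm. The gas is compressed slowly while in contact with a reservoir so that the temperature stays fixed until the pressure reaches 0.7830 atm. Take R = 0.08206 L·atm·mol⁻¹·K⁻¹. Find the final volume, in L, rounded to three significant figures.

V₂ ≈ 14.7 L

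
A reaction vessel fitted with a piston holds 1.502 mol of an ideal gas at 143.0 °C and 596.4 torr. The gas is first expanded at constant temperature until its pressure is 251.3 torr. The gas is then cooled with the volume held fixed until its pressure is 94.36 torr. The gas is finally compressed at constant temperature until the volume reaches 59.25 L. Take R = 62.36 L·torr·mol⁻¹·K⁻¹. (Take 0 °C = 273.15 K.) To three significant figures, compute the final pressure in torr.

Convert: T₁ = 416.1 K.
From PV = nRT: V₁ = nRT₁/P₁ = 65.36 L.
T constant ⇒ Boyle's law P V = const: T₂ = T₁; V₂ = V₁·(P₁/P₂) = 155.1 L.
Isochoric, so P/T is constant: V₃ = V₂; T₃ = T₂·(P₃/P₂) = 156.3 K.
T constant ⇒ Boyle's law P V = const: T₄ = T₃; P₄ = P₃·(V₃/V₄) = 247.0 torr.

P₄ ≈ 247 torr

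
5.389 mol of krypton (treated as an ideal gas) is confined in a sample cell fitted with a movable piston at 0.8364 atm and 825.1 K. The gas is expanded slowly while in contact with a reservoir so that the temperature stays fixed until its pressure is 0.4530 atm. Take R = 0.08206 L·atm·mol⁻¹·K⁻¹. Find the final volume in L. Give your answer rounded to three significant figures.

From PV = nRT: V₁ = nRT₁/P₁ = 436.2 L.
T constant ⇒ Boyle's law P V = const: T₂ = T₁; V₂ = V₁·(P₁/P₂) = 805.5 L.

V₂ ≈ 805 L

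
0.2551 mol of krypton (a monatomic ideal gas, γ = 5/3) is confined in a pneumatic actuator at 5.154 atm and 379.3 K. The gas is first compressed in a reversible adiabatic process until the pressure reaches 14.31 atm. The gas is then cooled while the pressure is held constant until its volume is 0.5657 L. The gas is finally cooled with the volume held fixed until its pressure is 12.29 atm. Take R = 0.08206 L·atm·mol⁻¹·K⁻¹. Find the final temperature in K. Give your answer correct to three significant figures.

From PV = nRT: V₁ = nRT₁/P₁ = 1.541 L.
Reversible adiabatic, γ = 5/3: T₂ = T₁·(P₂/P₁)^((γ−1)/γ) = 570.7 K; V₂ = V₁·(P₁/P₂)^(1/γ) = 0.8348 L.
Isobaric, so V/T is constant: P₃ = P₂; T₃ = T₂·(V₃/V₂) = 386.7 K.
Isochoric, so P/T is constant: V₄ = V₃; T₄ = T₃·(P₄/P₃) = 332.1 K.

T₄ ≈ 332 K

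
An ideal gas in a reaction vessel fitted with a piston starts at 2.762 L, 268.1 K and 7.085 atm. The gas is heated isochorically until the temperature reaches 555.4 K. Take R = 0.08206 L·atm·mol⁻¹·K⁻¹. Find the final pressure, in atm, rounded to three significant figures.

P₂ ≈ 14.7 atm

Isochoric, so P/T is constant: V₂ = V₁; P₂ = P₁·(T₂/T₁) = 14.68 atm.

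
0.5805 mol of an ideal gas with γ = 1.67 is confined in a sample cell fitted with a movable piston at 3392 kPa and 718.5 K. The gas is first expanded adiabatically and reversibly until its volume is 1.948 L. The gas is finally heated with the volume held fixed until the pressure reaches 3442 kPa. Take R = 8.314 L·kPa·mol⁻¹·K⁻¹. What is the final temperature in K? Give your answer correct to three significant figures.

T₃ ≈ 1.39e+03 K

From PV = nRT: V₁ = nRT₁/P₁ = 1.022 L.
Reversible adiabatic, γ = 1.67: T₂ = T₁·(V₁/V₂)^(γ−1) = 466.5 K; P₂ = P₁·(V₁/V₂)^γ = 1156 kPa.
Isochoric, so P/T is constant: V₃ = V₂; T₃ = T₂·(P₃/P₂) = 1389 K.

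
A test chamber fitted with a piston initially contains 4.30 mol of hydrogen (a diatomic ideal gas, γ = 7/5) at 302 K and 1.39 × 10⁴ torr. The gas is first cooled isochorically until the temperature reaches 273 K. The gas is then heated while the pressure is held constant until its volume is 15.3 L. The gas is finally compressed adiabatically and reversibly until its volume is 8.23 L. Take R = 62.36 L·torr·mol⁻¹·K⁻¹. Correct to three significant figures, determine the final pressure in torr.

P₄ ≈ 2.99e+04 torr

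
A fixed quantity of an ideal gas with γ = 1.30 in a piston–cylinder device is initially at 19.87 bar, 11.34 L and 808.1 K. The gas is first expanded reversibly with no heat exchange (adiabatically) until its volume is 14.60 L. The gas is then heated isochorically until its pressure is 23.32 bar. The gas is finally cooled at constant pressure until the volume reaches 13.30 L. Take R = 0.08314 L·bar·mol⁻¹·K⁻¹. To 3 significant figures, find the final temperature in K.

T₄ ≈ 1.11e+03 K

Reversible adiabatic, γ = 1.30: T₂ = T₁·(V₁/V₂)^(γ−1) = 749.1 K; P₂ = P₁·(V₁/V₂)^γ = 14.31 bar.
Isochoric, so P/T is constant: V₃ = V₂; T₃ = T₂·(P₃/P₂) = 1221 K.
Isobaric, so V/T is constant: P₄ = P₃; T₄ = T₃·(V₄/V₃) = 1112 K.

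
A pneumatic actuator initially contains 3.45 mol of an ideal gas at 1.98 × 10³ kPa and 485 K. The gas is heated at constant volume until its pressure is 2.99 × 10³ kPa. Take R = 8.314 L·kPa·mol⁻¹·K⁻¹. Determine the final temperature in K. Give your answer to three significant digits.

T₂ ≈ 732 K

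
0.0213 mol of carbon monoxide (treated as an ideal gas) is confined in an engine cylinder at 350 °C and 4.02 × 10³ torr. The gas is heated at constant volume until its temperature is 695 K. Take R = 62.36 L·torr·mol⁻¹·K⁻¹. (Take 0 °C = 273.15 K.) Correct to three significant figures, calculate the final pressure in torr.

P₂ ≈ 4.48e+03 torr

Convert: T₁ = 623.1 K.
From PV = nRT: V₁ = nRT₁/P₁ = 0.2059 L.
V constant ⇒ P ∝ T: V₂ = V₁; P₂ = P₁·(T₂/T₁) = 4484 torr.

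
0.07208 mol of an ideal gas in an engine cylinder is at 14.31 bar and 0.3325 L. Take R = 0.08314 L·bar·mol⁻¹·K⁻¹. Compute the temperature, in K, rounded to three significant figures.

PV = nRT ⇒ T = PV/(nR) = (14.31 × 0.3325) / (0.07208 × 0.08314)

T ≈ 794 K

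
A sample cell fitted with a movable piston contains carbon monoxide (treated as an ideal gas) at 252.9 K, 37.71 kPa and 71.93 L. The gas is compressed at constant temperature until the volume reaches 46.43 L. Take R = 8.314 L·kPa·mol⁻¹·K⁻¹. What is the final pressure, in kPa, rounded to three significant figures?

T constant ⇒ Boyle's law P V = const: T₂ = T₁; P₂ = P₁·(V₁/V₂) = 58.42 kPa.

P₂ ≈ 58.4 kPa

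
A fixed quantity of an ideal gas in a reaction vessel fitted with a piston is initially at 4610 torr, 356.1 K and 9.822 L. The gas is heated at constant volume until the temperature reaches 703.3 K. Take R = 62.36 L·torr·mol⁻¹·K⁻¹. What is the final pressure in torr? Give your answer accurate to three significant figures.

P₂ ≈ 9.10e+03 torr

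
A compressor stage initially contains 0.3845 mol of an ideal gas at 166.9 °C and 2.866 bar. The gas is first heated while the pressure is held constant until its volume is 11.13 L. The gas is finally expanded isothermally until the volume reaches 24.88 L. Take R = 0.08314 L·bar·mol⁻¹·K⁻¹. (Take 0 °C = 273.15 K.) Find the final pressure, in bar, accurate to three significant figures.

P₃ ≈ 1.28 bar

Convert: T₁ = 440.0 K.
From PV = nRT: V₁ = nRT₁/P₁ = 4.908 L.
P constant ⇒ V ∝ T: P₂ = P₁; T₂ = T₁·(V₂/V₁) = 997.8 K.
T constant ⇒ Boyle's law P V = const: T₃ = T₂; P₃ = P₂·(V₂/V₃) = 1.282 bar.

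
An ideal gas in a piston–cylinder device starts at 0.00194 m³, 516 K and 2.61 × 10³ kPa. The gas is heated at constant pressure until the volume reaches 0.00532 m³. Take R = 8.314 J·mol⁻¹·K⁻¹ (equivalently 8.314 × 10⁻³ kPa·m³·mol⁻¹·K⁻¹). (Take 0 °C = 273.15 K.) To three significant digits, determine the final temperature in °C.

T₂ ≈ 1.14e+03 °C

Isobaric, so V/T is constant: P₂ = P₁; T₂ = T₁·(V₂/V₁) = 1415 K.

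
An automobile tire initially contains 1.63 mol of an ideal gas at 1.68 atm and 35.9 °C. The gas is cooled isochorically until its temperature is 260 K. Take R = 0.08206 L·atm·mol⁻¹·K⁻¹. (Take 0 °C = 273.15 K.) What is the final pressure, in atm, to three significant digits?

P₂ ≈ 1.41 atm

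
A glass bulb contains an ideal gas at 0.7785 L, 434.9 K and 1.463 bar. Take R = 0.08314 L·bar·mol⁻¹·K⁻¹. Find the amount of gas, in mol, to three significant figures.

PV = nRT ⇒ n = PV/(RT) = (1.463 × 0.7785) / (0.08314 × 434.9)

n ≈ 0.0315 mol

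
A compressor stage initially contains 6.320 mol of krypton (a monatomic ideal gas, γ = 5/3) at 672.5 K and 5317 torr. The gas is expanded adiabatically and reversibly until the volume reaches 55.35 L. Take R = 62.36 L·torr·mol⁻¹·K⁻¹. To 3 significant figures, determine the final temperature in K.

T₂ ≈ 627 K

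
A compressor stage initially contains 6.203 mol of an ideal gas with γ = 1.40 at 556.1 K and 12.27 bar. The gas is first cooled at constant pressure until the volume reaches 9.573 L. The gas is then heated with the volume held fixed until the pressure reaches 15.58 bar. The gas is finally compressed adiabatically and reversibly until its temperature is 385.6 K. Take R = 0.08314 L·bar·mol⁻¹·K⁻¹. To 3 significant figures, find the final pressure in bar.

From PV = nRT: V₁ = nRT₁/P₁ = 23.37 L.
Isobaric, so V/T is constant: P₂ = P₁; T₂ = T₁·(V₂/V₁) = 227.8 K.
V constant ⇒ P ∝ T: V₃ = V₂; T₃ = T₂·(P₃/P₂) = 289.2 K.
Reversible adiabatic, γ = 1.40: P₄ = P₃·(T₄/T₃)^(γ/(γ−1)) = 42.64 bar; V₄ = V₃·(T₃/T₄)^(1/(γ−1)) = 4.664 L.

P₄ ≈ 42.6 bar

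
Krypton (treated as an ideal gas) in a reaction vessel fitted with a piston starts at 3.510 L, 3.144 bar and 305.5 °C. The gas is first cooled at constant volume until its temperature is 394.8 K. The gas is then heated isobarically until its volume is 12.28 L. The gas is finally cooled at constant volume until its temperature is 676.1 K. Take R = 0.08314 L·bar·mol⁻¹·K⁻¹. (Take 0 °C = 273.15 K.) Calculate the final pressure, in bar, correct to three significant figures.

P₄ ≈ 1.05 bar

Convert: T₁ = 578.6 K.
V constant ⇒ P ∝ T: V₂ = V₁; P₂ = P₁·(T₂/T₁) = 2.145 bar.
P constant ⇒ V ∝ T: P₃ = P₂; T₃ = T₂·(V₃/V₂) = 1381 K.
Isochoric, so P/T is constant: V₄ = V₃; P₄ = P₃·(T₄/T₃) = 1.050 bar.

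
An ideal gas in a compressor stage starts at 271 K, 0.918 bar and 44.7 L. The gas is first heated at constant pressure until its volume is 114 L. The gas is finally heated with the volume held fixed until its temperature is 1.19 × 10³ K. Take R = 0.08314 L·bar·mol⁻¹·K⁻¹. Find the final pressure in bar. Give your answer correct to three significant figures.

P constant ⇒ V ∝ T: P₂ = P₁; T₂ = T₁·(V₂/V₁) = 691.1 K.
Isochoric, so P/T is constant: V₃ = V₂; P₃ = P₂·(T₃/T₂) = 1.581 bar.

P₃ ≈ 1.58 bar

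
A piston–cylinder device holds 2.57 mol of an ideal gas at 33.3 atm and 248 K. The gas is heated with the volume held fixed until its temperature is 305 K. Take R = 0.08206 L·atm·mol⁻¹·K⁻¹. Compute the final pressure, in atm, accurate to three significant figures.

From PV = nRT: V₁ = nRT₁/P₁ = 1.571 L.
V constant ⇒ P ∝ T: V₂ = V₁; P₂ = P₁·(T₂/T₁) = 40.95 atm.

P₂ ≈ 41.0 atm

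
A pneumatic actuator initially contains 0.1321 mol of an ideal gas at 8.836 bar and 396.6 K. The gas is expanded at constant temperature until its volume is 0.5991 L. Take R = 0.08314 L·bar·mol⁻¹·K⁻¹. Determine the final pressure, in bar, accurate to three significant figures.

P₂ ≈ 7.27 bar

From PV = nRT: V₁ = nRT₁/P₁ = 0.4930 L.
T constant ⇒ Boyle's law P V = const: T₂ = T₁; P₂ = P₁·(V₁/V₂) = 7.271 bar.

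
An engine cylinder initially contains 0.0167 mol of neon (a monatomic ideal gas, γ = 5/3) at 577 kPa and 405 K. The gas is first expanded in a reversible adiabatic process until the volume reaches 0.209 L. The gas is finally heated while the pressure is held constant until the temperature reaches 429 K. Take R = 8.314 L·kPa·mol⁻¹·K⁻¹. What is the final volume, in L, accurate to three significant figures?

V₃ ≈ 0.368 L

From PV = nRT: V₁ = nRT₁/P₁ = 0.09746 L.
Reversible adiabatic, γ = 5/3: T₂ = T₁·(V₁/V₂)^(γ−1) = 243.5 K; P₂ = P₁·(V₁/V₂)^γ = 161.8 kPa.
P constant ⇒ V ∝ T: P₃ = P₂; V₃ = V₂·(T₃/T₂) = 0.3682 L.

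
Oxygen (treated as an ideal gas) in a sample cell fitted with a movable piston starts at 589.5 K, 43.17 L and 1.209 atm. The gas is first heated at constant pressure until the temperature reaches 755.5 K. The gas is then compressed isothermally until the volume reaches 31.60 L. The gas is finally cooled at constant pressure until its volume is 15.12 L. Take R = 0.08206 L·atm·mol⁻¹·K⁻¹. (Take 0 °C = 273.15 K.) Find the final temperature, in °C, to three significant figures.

T₄ ≈ 88.3 °C

P constant ⇒ V ∝ T: P₂ = P₁; V₂ = V₁·(T₂/T₁) = 55.33 L.
T constant ⇒ Boyle's law P V = const: T₃ = T₂; P₃ = P₂·(V₂/V₃) = 2.117 atm.
Isobaric, so V/T is constant: P₄ = P₃; T₄ = T₃·(V₄/V₃) = 361.5 K.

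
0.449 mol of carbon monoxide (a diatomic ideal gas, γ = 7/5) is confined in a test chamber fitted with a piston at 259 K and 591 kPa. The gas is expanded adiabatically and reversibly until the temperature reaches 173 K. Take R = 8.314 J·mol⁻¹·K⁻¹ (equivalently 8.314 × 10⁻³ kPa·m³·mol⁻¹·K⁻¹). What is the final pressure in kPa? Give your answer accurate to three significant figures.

From PV = nRT: V₁ = nRT₁/P₁ = 0.001636 m³.
Adiabatic (γ = 7/5), T V^(γ−1) and P V^γ constant: P₂ = P₁·(T₂/T₁)^(γ/(γ−1)) = 143.9 kPa; V₂ = V₁·(T₁/T₂)^(1/(γ−1)) = 0.004486 m³.

P₂ ≈ 144 kPa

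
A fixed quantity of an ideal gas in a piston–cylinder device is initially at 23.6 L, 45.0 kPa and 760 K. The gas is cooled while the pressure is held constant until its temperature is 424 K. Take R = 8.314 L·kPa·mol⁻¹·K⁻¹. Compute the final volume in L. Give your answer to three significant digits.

V₂ ≈ 13.2 L

Isobaric, so V/T is constant: P₂ = P₁; V₂ = V₁·(T₂/T₁) = 13.17 L.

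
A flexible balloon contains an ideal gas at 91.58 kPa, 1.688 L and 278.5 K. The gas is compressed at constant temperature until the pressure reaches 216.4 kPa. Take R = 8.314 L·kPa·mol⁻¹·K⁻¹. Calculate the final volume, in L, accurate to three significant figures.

T constant ⇒ Boyle's law P V = const: T₂ = T₁; V₂ = V₁·(P₁/P₂) = 0.7144 L.

V₂ ≈ 0.714 L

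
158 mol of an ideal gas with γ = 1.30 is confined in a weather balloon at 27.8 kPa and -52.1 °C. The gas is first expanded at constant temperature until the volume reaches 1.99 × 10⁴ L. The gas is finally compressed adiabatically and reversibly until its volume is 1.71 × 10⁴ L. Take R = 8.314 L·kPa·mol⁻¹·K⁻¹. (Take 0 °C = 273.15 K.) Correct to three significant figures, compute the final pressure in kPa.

P₃ ≈ 17.8 kPa

Convert: T₁ = 221.0 K.
From PV = nRT: V₁ = nRT₁/P₁ = 1.045e+04 L.
Isothermal, so P V is constant: T₂ = T₁; P₂ = P₁·(V₁/V₂) = 14.59 kPa.
Reversible adiabatic, γ = 1.30: T₃ = T₂·(V₂/V₃)^(γ−1) = 231.3 K; P₃ = P₂·(V₂/V₃)^γ = 17.77 kPa.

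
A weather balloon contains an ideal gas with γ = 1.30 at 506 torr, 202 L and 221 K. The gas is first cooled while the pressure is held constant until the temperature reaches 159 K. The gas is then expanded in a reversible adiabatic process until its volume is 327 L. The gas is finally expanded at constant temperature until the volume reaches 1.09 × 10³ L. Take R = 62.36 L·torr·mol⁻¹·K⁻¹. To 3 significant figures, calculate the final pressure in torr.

P₄ ≈ 52.9 torr

P constant ⇒ V ∝ T: P₂ = P₁; V₂ = V₁·(T₂/T₁) = 145.3 L.
Adiabatic (γ = 1.30), T V^(γ−1) and P V^γ constant: T₃ = T₂·(V₂/V₃)^(γ−1) = 124.7 K; P₃ = P₂·(V₂/V₃)^γ = 176.3 torr.
Isothermal, so P V is constant: T₄ = T₃; P₄ = P₃·(V₃/V₄) = 52.90 torr.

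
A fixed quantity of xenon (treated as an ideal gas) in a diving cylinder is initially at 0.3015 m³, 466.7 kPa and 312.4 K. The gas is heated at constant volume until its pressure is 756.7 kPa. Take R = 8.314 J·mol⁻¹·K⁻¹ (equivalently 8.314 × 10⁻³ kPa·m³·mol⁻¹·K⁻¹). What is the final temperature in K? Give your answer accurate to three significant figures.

Isochoric, so P/T is constant: V₂ = V₁; T₂ = T₁·(P₂/P₁) = 506.5 K.

T₂ ≈ 507 K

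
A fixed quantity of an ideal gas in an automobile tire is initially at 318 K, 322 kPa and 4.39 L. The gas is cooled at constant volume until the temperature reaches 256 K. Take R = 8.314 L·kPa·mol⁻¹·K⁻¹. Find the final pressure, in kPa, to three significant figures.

P₂ ≈ 259 kPa

V constant ⇒ P ∝ T: V₂ = V₁; P₂ = P₁·(T₂/T₁) = 259.2 kPa.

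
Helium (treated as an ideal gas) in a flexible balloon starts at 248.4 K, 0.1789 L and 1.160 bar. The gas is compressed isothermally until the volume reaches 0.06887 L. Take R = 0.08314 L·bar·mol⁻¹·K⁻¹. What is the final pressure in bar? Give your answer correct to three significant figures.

Isothermal, so P V is constant: T₂ = T₁; P₂ = P₁·(V₁/V₂) = 3.013 bar.

P₂ ≈ 3.01 bar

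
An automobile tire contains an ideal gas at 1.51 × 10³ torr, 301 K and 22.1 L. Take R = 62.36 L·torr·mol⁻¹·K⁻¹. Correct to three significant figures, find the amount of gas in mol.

PV = nRT ⇒ n = PV/(RT) = (1.51e+03 × 22.1) / (62.36 × 301)

n ≈ 1.78 mol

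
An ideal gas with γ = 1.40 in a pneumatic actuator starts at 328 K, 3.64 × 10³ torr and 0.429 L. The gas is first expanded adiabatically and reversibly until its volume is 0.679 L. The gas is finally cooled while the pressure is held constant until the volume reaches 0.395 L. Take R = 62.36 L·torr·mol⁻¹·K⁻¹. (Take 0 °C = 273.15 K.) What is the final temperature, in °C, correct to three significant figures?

Adiabatic (γ = 1.40), T V^(γ−1) and P V^γ constant: T₂ = T₁·(V₁/V₂)^(γ−1) = 273.0 K; P₂ = P₁·(V₁/V₂)^γ = 1914 torr.
Isobaric, so V/T is constant: P₃ = P₂; T₃ = T₂·(V₃/V₂) = 158.8 K.

T₃ ≈ -114 °C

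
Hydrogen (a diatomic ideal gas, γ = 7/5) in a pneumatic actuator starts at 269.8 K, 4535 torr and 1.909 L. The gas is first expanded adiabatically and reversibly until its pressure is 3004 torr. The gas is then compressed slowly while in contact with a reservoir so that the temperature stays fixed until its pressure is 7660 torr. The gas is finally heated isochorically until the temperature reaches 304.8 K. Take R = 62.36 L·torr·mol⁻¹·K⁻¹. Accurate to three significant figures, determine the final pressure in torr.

P₄ ≈ 9.73e+03 torr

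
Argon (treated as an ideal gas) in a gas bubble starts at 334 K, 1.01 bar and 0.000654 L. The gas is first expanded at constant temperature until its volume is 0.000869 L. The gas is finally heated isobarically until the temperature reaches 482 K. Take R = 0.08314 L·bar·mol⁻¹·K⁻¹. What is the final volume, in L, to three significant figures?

Isothermal, so P V is constant: T₂ = T₁; P₂ = P₁·(V₁/V₂) = 0.7601 bar.
Isobaric, so V/T is constant: P₃ = P₂; V₃ = V₂·(T₃/T₂) = 0.001254 L.

V₃ ≈ 0.00125 L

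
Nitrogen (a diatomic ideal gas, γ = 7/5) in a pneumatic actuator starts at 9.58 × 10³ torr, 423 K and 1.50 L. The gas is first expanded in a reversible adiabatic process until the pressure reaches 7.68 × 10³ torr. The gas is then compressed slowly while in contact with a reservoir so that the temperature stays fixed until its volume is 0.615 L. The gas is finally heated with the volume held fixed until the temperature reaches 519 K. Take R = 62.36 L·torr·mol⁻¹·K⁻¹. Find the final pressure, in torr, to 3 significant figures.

P₄ ≈ 2.87e+04 torr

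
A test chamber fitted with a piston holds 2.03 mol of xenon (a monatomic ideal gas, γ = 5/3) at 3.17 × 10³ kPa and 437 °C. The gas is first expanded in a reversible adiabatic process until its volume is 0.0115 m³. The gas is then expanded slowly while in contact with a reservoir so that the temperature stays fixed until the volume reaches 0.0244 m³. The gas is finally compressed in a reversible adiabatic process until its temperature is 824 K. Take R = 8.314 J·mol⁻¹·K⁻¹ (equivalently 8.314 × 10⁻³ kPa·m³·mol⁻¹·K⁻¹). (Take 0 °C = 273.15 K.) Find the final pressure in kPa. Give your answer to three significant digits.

P₄ ≈ 2.17e+03 kPa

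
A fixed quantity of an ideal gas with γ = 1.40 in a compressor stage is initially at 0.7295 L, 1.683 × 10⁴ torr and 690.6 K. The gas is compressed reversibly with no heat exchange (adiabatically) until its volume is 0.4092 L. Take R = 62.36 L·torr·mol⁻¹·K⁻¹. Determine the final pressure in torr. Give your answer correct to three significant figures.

Adiabatic (γ = 1.40), T V^(γ−1) and P V^γ constant: T₂ = T₁·(V₁/V₂)^(γ−1) = 870.3 K; P₂ = P₁·(V₁/V₂)^γ = 3.781e+04 torr.

P₂ ≈ 3.78e+04 torr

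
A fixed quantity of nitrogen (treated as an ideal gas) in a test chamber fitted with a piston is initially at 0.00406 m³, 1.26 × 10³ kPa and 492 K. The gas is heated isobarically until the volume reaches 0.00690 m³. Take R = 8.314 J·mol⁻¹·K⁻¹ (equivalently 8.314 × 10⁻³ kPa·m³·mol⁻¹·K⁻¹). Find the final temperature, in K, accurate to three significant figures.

T₂ ≈ 836 K

P constant ⇒ V ∝ T: P₂ = P₁; T₂ = T₁·(V₂/V₁) = 836.2 K.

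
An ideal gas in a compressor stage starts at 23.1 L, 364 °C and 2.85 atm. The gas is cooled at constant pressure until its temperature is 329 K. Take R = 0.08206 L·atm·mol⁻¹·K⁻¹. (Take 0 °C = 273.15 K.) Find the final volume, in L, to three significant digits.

V₂ ≈ 11.9 L

Convert: T₁ = 637.1 K.
Isobaric, so V/T is constant: P₂ = P₁; V₂ = V₁·(T₂/T₁) = 11.93 L.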